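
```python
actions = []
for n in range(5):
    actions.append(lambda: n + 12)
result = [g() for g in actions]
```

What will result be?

Step 1: All lambdas capture n by reference. After the loop, n = 4.
Step 2: Each call returns 4 + 12 = 16.
Step 3: result = [16, 16, 16, 16, 16]

The answer is [16, 16, 16, 16, 16].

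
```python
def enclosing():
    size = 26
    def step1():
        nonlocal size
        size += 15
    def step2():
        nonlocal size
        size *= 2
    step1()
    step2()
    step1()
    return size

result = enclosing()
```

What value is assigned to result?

Step 1: size = 26.
Step 2: step1(): size = 26 + 15 = 41.
Step 3: step2(): size = 41 * 2 = 82.
Step 4: step1(): size = 82 + 15 = 97. result = 97

The answer is 97.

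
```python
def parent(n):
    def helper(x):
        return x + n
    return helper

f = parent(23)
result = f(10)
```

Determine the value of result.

Step 1: parent(23) creates a closure that captures n = 23.
Step 2: f(10) calls the closure with x = 10, returning 10 + 23 = 33.
Step 3: result = 33

The answer is 33.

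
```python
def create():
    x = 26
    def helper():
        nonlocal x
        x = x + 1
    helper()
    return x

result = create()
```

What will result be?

Step 1: create() sets x = 26.
Step 2: helper() uses nonlocal to modify x in create's scope: x = 26 + 1 = 27.
Step 3: create() returns the modified x = 27

The answer is 27.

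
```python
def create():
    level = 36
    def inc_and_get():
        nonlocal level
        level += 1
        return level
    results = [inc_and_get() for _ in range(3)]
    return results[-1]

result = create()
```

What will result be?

Step 1: level = 36.
Step 2: Three calls to inc_and_get(), each adding 1.
Step 3: Last value = 36 + 1 * 3 = 39

The answer is 39.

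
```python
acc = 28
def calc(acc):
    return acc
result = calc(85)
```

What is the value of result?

Step 1: Global acc = 28.
Step 2: calc(85) takes parameter acc = 85, which shadows the global.
Step 3: result = 85

The answer is 85.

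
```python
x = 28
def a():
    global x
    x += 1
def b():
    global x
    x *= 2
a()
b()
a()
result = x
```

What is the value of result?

Step 1: x = 28.
Step 2: a(): x = 28 + 1 = 29.
Step 3: b(): x = 29 * 2 = 58.
Step 4: a(): x = 58 + 1 = 59

The answer is 59.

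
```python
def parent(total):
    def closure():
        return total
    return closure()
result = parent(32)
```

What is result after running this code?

Step 1: parent(32) binds parameter total = 32.
Step 2: closure() looks up total in enclosing scope and finds the parameter total = 32.
Step 3: result = 32

The answer is 32.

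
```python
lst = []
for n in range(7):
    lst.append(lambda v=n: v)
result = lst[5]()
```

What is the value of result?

Step 1: Default argument v=n captures n's value at each iteration.
Step 2: lst[5] captured v = 5 when n was 5.
Step 3: result = 5

The answer is 5.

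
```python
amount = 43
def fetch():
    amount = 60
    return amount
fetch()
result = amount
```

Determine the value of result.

Step 1: Global amount = 43.
Step 2: fetch() creates local amount = 60 (shadow, not modification).
Step 3: After fetch() returns, global amount is unchanged. result = 43

The answer is 43.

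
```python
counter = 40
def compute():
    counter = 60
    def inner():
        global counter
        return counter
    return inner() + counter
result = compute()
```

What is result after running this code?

Step 1: Global counter = 40. compute() shadows with local counter = 60.
Step 2: inner() uses global keyword, so inner() returns global counter = 40.
Step 3: compute() returns 40 + 60 = 100

The answer is 100.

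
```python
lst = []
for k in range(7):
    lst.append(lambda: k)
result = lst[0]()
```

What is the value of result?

Step 1: The loop creates 7 lambdas, all referencing the same variable k.
Step 2: After the loop, k = 6 (final value).
Step 3: lst[0]() looks up k at call time and finds 6. This is the late binding gotcha. result = 6

The answer is 6.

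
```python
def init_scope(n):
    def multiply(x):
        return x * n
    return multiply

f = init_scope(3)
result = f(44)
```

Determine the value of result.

Step 1: init_scope(3) returns multiply closure with n = 3.
Step 2: f(44) computes 44 * 3 = 132.
Step 3: result = 132

The answer is 132.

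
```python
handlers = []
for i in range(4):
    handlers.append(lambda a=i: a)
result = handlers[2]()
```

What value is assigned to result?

Step 1: Default argument a=i captures i's value at each iteration.
Step 2: handlers[2] captured a = 2 when i was 2.
Step 3: result = 2

The answer is 2.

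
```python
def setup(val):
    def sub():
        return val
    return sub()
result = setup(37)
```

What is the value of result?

Step 1: setup(37) binds parameter val = 37.
Step 2: sub() looks up val in enclosing scope and finds the parameter val = 37.
Step 3: result = 37

The answer is 37.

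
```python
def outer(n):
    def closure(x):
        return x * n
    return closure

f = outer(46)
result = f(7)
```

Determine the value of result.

Step 1: outer(46) creates a closure capturing n = 46.
Step 2: f(7) computes 7 * 46 = 322.
Step 3: result = 322

The answer is 322.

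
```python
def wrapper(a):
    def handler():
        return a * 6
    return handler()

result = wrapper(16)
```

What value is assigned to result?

Step 1: wrapper(16) binds parameter a = 16.
Step 2: handler() accesses a = 16 from enclosing scope.
Step 3: result = 16 * 6 = 96

The answer is 96.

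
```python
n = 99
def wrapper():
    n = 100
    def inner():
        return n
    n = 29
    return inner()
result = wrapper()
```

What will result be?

Step 1: wrapper() sets n = 100, then later n = 29.
Step 2: inner() is called after n is reassigned to 29. Closures capture variables by reference, not by value.
Step 3: result = 29

The answer is 29.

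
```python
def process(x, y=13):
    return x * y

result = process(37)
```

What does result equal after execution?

Step 1: process(37) uses default y = 13.
Step 2: Returns 37 * 13 = 481.
Step 3: result = 481

The answer is 481.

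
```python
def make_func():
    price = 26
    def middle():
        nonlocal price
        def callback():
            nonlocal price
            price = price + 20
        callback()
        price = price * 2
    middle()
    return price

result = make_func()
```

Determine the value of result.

Step 1: price = 26.
Step 2: callback() adds 20: price = 26 + 20 = 46.
Step 3: middle() doubles: price = 46 * 2 = 92.
Step 4: result = 92

The answer is 92.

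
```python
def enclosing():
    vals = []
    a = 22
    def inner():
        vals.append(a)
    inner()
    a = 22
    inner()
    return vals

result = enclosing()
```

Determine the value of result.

Step 1: a = 22. inner() appends current a to vals.
Step 2: First inner(): appends 22. Then a = 22.
Step 3: Second inner(): appends 22 (closure sees updated a). result = [22, 22]

The answer is [22, 22].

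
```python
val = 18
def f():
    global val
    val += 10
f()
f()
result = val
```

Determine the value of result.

Step 1: val = 18.
Step 2: First f(): val = 18 + 10 = 28.
Step 3: Second f(): val = 28 + 10 = 38. result = 38

The answer is 38.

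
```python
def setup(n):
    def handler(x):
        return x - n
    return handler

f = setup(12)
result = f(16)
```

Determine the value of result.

Step 1: setup(12) creates a closure capturing n = 12.
Step 2: f(16) computes 16 - 12 = 4.
Step 3: result = 4

The answer is 4.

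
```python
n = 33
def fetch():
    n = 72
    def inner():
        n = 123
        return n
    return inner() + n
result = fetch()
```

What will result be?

Step 1: fetch() has local n = 72. inner() has local n = 123.
Step 2: inner() returns its local n = 123.
Step 3: fetch() returns 123 + its own n (72) = 195

The answer is 195.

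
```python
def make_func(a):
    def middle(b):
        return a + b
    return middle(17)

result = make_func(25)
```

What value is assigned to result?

Step 1: make_func(25) passes a = 25.
Step 2: middle(17) has b = 17, reads a = 25 from enclosing.
Step 3: result = 25 + 17 = 42

The answer is 42.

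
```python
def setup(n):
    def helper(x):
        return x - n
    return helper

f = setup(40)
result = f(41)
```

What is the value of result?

Step 1: setup(40) creates a closure capturing n = 40.
Step 2: f(41) computes 41 - 40 = 1.
Step 3: result = 1

The answer is 1.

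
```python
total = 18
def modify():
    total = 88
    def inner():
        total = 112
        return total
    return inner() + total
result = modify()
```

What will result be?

Step 1: modify() has local total = 88. inner() has local total = 112.
Step 2: inner() returns its local total = 112.
Step 3: modify() returns 112 + its own total (88) = 200

The answer is 200.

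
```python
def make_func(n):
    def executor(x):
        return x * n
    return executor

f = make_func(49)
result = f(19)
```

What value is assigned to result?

Step 1: make_func(49) creates a closure capturing n = 49.
Step 2: f(19) computes 19 * 49 = 931.
Step 3: result = 931

The answer is 931.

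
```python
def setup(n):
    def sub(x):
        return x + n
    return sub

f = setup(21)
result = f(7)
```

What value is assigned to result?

Step 1: setup(21) creates a closure that captures n = 21.
Step 2: f(7) calls the closure with x = 7, returning 7 + 21 = 28.
Step 3: result = 28

The answer is 28.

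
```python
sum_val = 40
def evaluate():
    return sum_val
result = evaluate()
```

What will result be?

Step 1: sum_val = 40 is defined in the global scope.
Step 2: evaluate() looks up sum_val. No local sum_val exists, so Python checks the global scope via LEGB rule and finds sum_val = 40.
Step 3: result = 40

The answer is 40.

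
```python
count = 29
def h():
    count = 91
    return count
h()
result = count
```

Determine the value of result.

Step 1: Global count = 29.
Step 2: h() creates local count = 91 (shadow, not modification).
Step 3: After h() returns, global count is unchanged. result = 29

The answer is 29.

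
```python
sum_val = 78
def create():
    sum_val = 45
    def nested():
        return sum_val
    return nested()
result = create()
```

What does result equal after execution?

Step 1: sum_val = 78 globally, but create() defines sum_val = 45 locally.
Step 2: nested() looks up sum_val. Not in local scope, so checks enclosing scope (create) and finds sum_val = 45.
Step 3: result = 45

The answer is 45.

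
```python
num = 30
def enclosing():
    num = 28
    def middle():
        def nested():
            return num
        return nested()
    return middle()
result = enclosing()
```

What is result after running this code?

Step 1: enclosing() defines num = 28. middle() and nested() have no local num.
Step 2: nested() checks local (none), enclosing middle() (none), enclosing enclosing() and finds num = 28.
Step 3: result = 28

The answer is 28.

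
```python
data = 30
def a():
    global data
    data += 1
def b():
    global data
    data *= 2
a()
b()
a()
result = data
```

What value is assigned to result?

Step 1: data = 30.
Step 2: a(): data = 30 + 1 = 31.
Step 3: b(): data = 31 * 2 = 62.
Step 4: a(): data = 62 + 1 = 63

The answer is 63.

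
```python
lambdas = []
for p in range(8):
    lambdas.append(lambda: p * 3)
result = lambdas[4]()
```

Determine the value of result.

Step 1: All lambdas reference the same variable p (late binding).
Step 2: After the loop, p = 7. Every lambda returns p * 3.
Step 3: lambdas[4]() = 7 * 3 = 21

The answer is 21.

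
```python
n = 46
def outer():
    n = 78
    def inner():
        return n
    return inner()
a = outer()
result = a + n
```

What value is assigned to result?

Step 1: outer() has local n = 78. inner() reads from enclosing.
Step 2: outer() returns 78. Global n = 46 unchanged.
Step 3: result = 78 + 46 = 124

The answer is 124.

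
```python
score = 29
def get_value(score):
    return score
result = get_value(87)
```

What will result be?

Step 1: Global score = 29.
Step 2: get_value(87) takes parameter score = 87, which shadows the global.
Step 3: result = 87

The answer is 87.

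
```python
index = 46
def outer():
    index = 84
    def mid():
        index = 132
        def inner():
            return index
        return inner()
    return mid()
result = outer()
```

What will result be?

Step 1: Three levels of shadowing: global 46, outer 84, mid 132.
Step 2: inner() finds index = 132 in enclosing mid() scope.
Step 3: result = 132

The answer is 132.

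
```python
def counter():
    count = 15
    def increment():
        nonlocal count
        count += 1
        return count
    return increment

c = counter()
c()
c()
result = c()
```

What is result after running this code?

Step 1: counter() creates closure with count = 15.
Step 2: Each c() call increments count via nonlocal. After 3 calls: 15 + 3 = 18.
Step 3: result = 18

The answer is 18.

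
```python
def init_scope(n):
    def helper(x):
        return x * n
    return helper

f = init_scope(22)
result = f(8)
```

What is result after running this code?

Step 1: init_scope(22) creates a closure capturing n = 22.
Step 2: f(8) computes 8 * 22 = 176.
Step 3: result = 176

The answer is 176.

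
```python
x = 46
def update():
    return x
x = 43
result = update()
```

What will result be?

Step 1: x is first set to 46, then reassigned to 43.
Step 2: update() is called after the reassignment, so it looks up the current global x = 43.
Step 3: result = 43

The answer is 43.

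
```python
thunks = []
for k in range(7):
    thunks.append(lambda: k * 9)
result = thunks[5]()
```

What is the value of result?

Step 1: All lambdas reference the same variable k (late binding).
Step 2: After the loop, k = 6. Every lambda returns k * 9.
Step 3: thunks[5]() = 6 * 9 = 54

The answer is 54.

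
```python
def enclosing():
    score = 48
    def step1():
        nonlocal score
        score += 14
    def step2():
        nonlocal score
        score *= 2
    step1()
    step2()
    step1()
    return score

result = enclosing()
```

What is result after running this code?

Step 1: score = 48.
Step 2: step1(): score = 48 + 14 = 62.
Step 3: step2(): score = 62 * 2 = 124.
Step 4: step1(): score = 124 + 14 = 138. result = 138

The answer is 138.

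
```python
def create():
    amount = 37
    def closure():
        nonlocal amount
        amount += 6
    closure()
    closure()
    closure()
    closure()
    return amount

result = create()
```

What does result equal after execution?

Step 1: amount starts at 37.
Step 2: closure() is called 4 times, each adding 6.
Step 3: amount = 37 + 6 * 4 = 61

The answer is 61.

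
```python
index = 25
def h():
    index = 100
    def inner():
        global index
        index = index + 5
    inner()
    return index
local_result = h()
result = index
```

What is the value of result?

Step 1: Global index = 25. h() creates local index = 100.
Step 2: inner() declares global index and adds 5: global index = 25 + 5 = 30.
Step 3: h() returns its local index = 100 (unaffected by inner).
Step 4: result = global index = 30

The answer is 30.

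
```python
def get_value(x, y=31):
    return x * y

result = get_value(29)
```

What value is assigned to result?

Step 1: get_value(29) uses default y = 31.
Step 2: Returns 29 * 31 = 899.
Step 3: result = 899

The answer is 899.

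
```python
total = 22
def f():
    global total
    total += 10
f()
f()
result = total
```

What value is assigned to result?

Step 1: total = 22.
Step 2: First f(): total = 22 + 10 = 32.
Step 3: Second f(): total = 32 + 10 = 42. result = 42

The answer is 42.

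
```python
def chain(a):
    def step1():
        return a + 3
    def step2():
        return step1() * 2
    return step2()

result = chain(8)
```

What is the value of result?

Step 1: chain(8) captures a = 8.
Step 2: step2() calls step1() which returns 8 + 3 = 11.
Step 3: step2() returns 11 * 2 = 22

The answer is 22.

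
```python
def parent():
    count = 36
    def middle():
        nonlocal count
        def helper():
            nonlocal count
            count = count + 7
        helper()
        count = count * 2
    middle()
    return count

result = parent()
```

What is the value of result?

Step 1: count = 36.
Step 2: helper() adds 7: count = 36 + 7 = 43.
Step 3: middle() doubles: count = 43 * 2 = 86.
Step 4: result = 86

The answer is 86.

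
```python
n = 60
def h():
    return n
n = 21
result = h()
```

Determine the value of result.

Step 1: n is first set to 60, then reassigned to 21.
Step 2: h() is called after the reassignment, so it looks up the current global n = 21.
Step 3: result = 21

The answer is 21.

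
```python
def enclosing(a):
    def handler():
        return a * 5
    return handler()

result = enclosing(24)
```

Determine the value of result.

Step 1: enclosing(24) binds parameter a = 24.
Step 2: handler() accesses a = 24 from enclosing scope.
Step 3: result = 24 * 5 = 120

The answer is 120.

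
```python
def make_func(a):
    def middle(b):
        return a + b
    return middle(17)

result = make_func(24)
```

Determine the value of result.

Step 1: make_func(24) passes a = 24.
Step 2: middle(17) has b = 17, reads a = 24 from enclosing.
Step 3: result = 24 + 17 = 41

The answer is 41.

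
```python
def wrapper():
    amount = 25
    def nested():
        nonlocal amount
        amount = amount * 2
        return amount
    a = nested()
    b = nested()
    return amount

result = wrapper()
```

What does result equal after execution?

Step 1: amount starts at 25.
Step 2: First nested(): amount = 25 * 2 = 50.
Step 3: Second nested(): amount = 50 * 2 = 100.
Step 4: result = 100

The answer is 100.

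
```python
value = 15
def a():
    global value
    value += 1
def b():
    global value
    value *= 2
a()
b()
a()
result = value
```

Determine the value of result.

Step 1: value = 15.
Step 2: a(): value = 15 + 1 = 16.
Step 3: b(): value = 16 * 2 = 32.
Step 4: a(): value = 32 + 1 = 33

The answer is 33.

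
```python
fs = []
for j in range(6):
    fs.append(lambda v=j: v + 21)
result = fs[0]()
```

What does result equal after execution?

Step 1: Default argument v=j captures j's value at definition time.
Step 2: fs[0] was defined when j = 0, so v defaults to 0.
Step 3: result = 0 + 21 = 21 (default arg fixes the late binding issue)

The answer is 21.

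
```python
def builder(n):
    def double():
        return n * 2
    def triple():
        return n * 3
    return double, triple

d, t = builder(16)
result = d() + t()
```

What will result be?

Step 1: Both closures capture the same n = 16.
Step 2: d() = 16 * 2 = 32, t() = 16 * 3 = 48.
Step 3: result = 32 + 48 = 80

The answer is 80.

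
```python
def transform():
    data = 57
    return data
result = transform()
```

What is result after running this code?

Step 1: transform() defines data = 57 in its local scope.
Step 2: return data finds the local variable data = 57.
Step 3: result = 57

The answer is 57.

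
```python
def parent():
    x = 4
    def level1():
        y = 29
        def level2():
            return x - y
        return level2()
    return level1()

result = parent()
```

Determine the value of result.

Step 1: x = 4 in parent. y = 29 in level1.
Step 2: level2() reads x = 4 and y = 29 from enclosing scopes.
Step 3: result = 4 - 29 = -25

The answer is -25.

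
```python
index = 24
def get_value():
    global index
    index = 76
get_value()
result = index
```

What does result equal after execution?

Step 1: index = 24 globally.
Step 2: get_value() declares global index and sets it to 76.
Step 3: After get_value(), global index = 76. result = 76

The answer is 76.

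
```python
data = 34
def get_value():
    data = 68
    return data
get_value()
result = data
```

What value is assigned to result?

Step 1: data = 34 globally.
Step 2: get_value() creates a LOCAL data = 68 (no global keyword!).
Step 3: The global data is unchanged. result = 34

The answer is 34.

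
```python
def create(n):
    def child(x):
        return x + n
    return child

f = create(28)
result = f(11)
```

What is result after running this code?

Step 1: create(28) creates a closure that captures n = 28.
Step 2: f(11) calls the closure with x = 11, returning 11 + 28 = 39.
Step 3: result = 39

The answer is 39.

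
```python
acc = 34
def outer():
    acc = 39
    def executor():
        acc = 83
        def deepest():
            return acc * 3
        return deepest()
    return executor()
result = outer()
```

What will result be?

Step 1: deepest() looks up acc through LEGB: not local, finds acc = 83 in enclosing executor().
Step 2: Returns 83 * 3 = 249.
Step 3: result = 249

The answer is 249.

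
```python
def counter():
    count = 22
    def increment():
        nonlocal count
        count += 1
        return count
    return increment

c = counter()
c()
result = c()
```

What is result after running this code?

Step 1: counter() creates closure with count = 22.
Step 2: Each c() call increments count via nonlocal. After 2 calls: 22 + 2 = 24.
Step 3: result = 24

The answer is 24.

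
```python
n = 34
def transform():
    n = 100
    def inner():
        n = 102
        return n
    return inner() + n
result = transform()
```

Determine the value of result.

Step 1: transform() has local n = 100. inner() has local n = 102.
Step 2: inner() returns its local n = 102.
Step 3: transform() returns 102 + its own n (100) = 202

The answer is 202.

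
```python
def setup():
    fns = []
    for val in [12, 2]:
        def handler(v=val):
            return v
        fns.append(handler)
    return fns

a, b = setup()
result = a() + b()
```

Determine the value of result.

Step 1: Default argument v=val captures val at each iteration.
Step 2: a() returns 12 (captured at first iteration), b() returns 2 (captured at second).
Step 3: result = 12 + 2 = 14

The answer is 14.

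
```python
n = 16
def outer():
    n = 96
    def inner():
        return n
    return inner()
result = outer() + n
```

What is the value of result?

Step 1: Global n = 16. outer() shadows with n = 96.
Step 2: inner() returns enclosing n = 96. outer() = 96.
Step 3: result = 96 + global n (16) = 112

The answer is 112.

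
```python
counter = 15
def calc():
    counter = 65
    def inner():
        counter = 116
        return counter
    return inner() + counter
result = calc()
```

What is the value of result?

Step 1: calc() has local counter = 65. inner() has local counter = 116.
Step 2: inner() returns its local counter = 116.
Step 3: calc() returns 116 + its own counter (65) = 181

The answer is 181.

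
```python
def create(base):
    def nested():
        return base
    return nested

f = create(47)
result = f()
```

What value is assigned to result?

Step 1: create(47) creates closure capturing base = 47.
Step 2: f() returns the captured base = 47.
Step 3: result = 47

The answer is 47.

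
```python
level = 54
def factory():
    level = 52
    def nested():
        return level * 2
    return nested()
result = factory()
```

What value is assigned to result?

Step 1: factory() shadows global level with level = 52.
Step 2: nested() finds level = 52 in enclosing scope, computes 52 * 2 = 104.
Step 3: result = 104

The answer is 104.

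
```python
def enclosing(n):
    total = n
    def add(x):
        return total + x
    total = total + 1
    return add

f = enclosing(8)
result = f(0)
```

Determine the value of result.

Step 1: enclosing(8) sets total = 8, then total = 8 + 1 = 9.
Step 2: Closures capture by reference, so add sees total = 9.
Step 3: f(0) returns 9 + 0 = 9

The answer is 9.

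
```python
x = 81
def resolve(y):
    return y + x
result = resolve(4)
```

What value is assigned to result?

Step 1: x = 81 is defined globally.
Step 2: resolve(4) uses parameter y = 4 and looks up x from global scope = 81.
Step 3: result = 4 + 81 = 85

The answer is 85.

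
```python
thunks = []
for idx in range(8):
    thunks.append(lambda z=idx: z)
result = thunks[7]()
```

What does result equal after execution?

Step 1: Default argument z=idx captures idx's value at each iteration.
Step 2: thunks[7] captured z = 7 when idx was 7.
Step 3: result = 7

The answer is 7.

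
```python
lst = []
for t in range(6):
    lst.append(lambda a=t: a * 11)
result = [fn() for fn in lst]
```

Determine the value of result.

Step 1: Default arg a=t captures t at each iteration.
Step 2: lst[k] has a defaulting to k, returns k * 11.
Step 3: result = [0, 11, 22, 33, 44, 55]

The answer is [0, 11, 22, 33, 44, 55].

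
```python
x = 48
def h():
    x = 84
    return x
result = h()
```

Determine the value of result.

Step 1: Global x = 48.
Step 2: h() creates local x = 84, shadowing the global.
Step 3: Returns local x = 84. result = 84

The answer is 84.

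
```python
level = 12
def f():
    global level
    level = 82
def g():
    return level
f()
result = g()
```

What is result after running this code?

Step 1: level = 12.
Step 2: f() sets global level = 82.
Step 3: g() reads global level = 82. result = 82

The answer is 82.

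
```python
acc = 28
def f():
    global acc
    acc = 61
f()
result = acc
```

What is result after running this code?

Step 1: acc = 28 globally.
Step 2: f() declares global acc and sets it to 61.
Step 3: After f(), global acc = 61. result = 61

The answer is 61.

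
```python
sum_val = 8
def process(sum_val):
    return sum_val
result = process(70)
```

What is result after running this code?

Step 1: Global sum_val = 8.
Step 2: process(70) takes parameter sum_val = 70, which shadows the global.
Step 3: result = 70

The answer is 70.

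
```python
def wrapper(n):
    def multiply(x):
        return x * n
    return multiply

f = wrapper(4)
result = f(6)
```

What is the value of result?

Step 1: wrapper(4) returns multiply closure with n = 4.
Step 2: f(6) computes 6 * 4 = 24.
Step 3: result = 24

The answer is 24.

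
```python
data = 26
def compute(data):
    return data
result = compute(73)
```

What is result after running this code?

Step 1: Global data = 26.
Step 2: compute(73) takes parameter data = 73, which shadows the global.
Step 3: result = 73

The answer is 73.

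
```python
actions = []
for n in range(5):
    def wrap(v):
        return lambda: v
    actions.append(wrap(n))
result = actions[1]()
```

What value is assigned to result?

Step 1: wrap(n) creates a new scope capturing v = n at call time.
Step 2: actions[1] = wrap(1), so its lambda captures v = 1.
Step 3: result = 1 (closure factory fixes late binding)

The answer is 1.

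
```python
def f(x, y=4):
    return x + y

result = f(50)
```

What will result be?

Step 1: f(50) uses default y = 4.
Step 2: Returns 50 + 4 = 54.
Step 3: result = 54

The answer is 54.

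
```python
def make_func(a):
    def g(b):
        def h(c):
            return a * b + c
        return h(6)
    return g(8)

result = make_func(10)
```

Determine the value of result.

Step 1: a = 10, b = 8, c = 6.
Step 2: h() computes a * b + c = 10 * 8 + 6 = 86.
Step 3: result = 86

The answer is 86.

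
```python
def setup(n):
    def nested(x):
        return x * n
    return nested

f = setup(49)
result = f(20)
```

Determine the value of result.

Step 1: setup(49) creates a closure capturing n = 49.
Step 2: f(20) computes 20 * 49 = 980.
Step 3: result = 980

The answer is 980.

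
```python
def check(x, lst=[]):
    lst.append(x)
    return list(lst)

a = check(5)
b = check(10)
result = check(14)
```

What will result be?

Step 1: Default list is shared. list() creates copies for return values.
Step 2: Internal list grows: [5] -> [5, 10] -> [5, 10, 14].
Step 3: result = [5, 10, 14]

The answer is [5, 10, 14].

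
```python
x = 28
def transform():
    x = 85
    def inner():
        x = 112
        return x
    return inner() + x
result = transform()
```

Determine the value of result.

Step 1: transform() has local x = 85. inner() has local x = 112.
Step 2: inner() returns its local x = 112.
Step 3: transform() returns 112 + its own x (85) = 197

The answer is 197.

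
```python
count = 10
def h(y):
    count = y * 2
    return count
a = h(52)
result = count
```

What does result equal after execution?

Step 1: Global count = 10.
Step 2: h(52) creates local count = 52 * 2 = 104.
Step 3: Global count unchanged because no global keyword. result = 10

The answer is 10.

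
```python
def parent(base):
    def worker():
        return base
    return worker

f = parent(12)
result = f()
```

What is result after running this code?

Step 1: parent(12) creates closure capturing base = 12.
Step 2: f() returns the captured base = 12.
Step 3: result = 12

The answer is 12.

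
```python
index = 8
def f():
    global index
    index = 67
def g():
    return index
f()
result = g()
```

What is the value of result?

Step 1: index = 8.
Step 2: f() sets global index = 67.
Step 3: g() reads global index = 67. result = 67

The answer is 67.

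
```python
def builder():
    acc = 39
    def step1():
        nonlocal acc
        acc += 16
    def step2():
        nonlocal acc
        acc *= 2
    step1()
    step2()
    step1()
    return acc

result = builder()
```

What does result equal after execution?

Step 1: acc = 39.
Step 2: step1(): acc = 39 + 16 = 55.
Step 3: step2(): acc = 55 * 2 = 110.
Step 4: step1(): acc = 110 + 16 = 126. result = 126

The answer is 126.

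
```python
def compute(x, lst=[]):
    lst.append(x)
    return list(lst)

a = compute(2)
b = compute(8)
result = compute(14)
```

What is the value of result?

Step 1: Default list is shared. list() creates copies for return values.
Step 2: Internal list grows: [2] -> [2, 8] -> [2, 8, 14].
Step 3: result = [2, 8, 14]

The answer is [2, 8, 14].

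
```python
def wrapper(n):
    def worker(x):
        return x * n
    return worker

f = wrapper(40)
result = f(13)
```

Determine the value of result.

Step 1: wrapper(40) creates a closure capturing n = 40.
Step 2: f(13) computes 13 * 40 = 520.
Step 3: result = 520

The answer is 520.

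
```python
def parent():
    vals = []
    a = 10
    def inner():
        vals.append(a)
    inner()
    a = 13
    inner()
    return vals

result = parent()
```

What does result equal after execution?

Step 1: a = 10. inner() appends current a to vals.
Step 2: First inner(): appends 10. Then a = 13.
Step 3: Second inner(): appends 13 (closure sees updated a). result = [10, 13]

The answer is [10, 13].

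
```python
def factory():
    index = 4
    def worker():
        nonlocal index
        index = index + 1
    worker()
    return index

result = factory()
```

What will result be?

Step 1: factory() sets index = 4.
Step 2: worker() uses nonlocal to modify index in factory's scope: index = 4 + 1 = 5.
Step 3: factory() returns the modified index = 5

The answer is 5.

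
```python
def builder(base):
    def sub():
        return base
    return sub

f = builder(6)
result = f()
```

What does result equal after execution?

Step 1: builder(6) creates closure capturing base = 6.
Step 2: f() returns the captured base = 6.
Step 3: result = 6

The answer is 6.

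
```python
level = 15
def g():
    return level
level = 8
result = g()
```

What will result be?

Step 1: level is first set to 15, then reassigned to 8.
Step 2: g() is called after the reassignment, so it looks up the current global level = 8.
Step 3: result = 8

The answer is 8.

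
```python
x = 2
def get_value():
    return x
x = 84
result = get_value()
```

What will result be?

Step 1: x is first set to 2, then reassigned to 84.
Step 2: get_value() is called after the reassignment, so it looks up the current global x = 84.
Step 3: result = 84

The answer is 84.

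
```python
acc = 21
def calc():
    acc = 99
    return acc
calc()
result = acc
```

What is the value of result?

Step 1: Global acc = 21.
Step 2: calc() creates local acc = 99 (shadow, not modification).
Step 3: After calc() returns, global acc is unchanged. result = 21

The answer is 21.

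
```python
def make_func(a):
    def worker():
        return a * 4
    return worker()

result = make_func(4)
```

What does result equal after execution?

Step 1: make_func(4) binds parameter a = 4.
Step 2: worker() accesses a = 4 from enclosing scope.
Step 3: result = 4 * 4 = 16

The answer is 16.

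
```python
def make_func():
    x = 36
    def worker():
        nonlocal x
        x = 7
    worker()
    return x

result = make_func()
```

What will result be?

Step 1: make_func() sets x = 36.
Step 2: worker() uses nonlocal to reassign x = 7.
Step 3: result = 7

The answer is 7.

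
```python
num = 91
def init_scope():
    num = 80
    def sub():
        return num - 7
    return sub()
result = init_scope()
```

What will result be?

Step 1: init_scope() shadows global num with num = 80.
Step 2: sub() finds num = 80 in enclosing scope, computes 80 - 7 = 73.
Step 3: result = 73

The answer is 73.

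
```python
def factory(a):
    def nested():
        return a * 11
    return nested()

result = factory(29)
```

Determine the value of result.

Step 1: factory(29) binds parameter a = 29.
Step 2: nested() accesses a = 29 from enclosing scope.
Step 3: result = 29 * 11 = 319

The answer is 319.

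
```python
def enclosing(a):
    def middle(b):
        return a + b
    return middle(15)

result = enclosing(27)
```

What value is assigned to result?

Step 1: enclosing(27) passes a = 27.
Step 2: middle(15) has b = 15, reads a = 27 from enclosing.
Step 3: result = 27 + 15 = 42

The answer is 42.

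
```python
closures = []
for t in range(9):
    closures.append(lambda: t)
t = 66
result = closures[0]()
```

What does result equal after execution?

Step 1: Lambdas capture the variable t by reference, not by value.
Step 2: After the loop, t is reassigned to 66.
Step 3: closures[0]() looks up the current t = 66. result = 66

The answer is 66.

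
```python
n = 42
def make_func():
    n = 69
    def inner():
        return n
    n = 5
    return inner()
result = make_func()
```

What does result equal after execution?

Step 1: make_func() sets n = 69, then later n = 5.
Step 2: inner() is called after n is reassigned to 5. Closures capture variables by reference, not by value.
Step 3: result = 5

The answer is 5.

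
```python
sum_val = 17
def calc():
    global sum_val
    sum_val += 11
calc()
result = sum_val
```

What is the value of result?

Step 1: sum_val = 17 globally.
Step 2: calc() modifies global sum_val: sum_val += 11 = 28.
Step 3: result = 28

The answer is 28.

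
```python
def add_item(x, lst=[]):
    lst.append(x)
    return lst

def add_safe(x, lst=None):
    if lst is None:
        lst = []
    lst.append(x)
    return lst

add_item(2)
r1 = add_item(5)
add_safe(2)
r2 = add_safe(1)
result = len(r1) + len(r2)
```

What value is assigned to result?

Step 1: add_item shares mutable default: after 2 calls, lst = [2, 5], len = 2.
Step 2: add_safe creates fresh list each time: r2 = [1], len = 1.
Step 3: result = 2 + 1 = 3

The answer is 3.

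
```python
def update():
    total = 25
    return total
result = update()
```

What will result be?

Step 1: update() defines total = 25 in its local scope.
Step 2: return total finds the local variable total = 25.
Step 3: result = 25

The answer is 25.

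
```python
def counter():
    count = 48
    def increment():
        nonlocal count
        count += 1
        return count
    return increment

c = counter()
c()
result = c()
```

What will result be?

Step 1: counter() creates closure with count = 48.
Step 2: Each c() call increments count via nonlocal. After 2 calls: 48 + 2 = 50.
Step 3: result = 50

The answer is 50.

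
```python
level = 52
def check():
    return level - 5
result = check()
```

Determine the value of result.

Step 1: level = 52 is defined globally.
Step 2: check() looks up level from global scope = 52, then computes 52 - 5 = 47.
Step 3: result = 47

The answer is 47.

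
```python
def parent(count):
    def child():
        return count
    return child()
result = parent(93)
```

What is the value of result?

Step 1: parent(93) binds parameter count = 93.
Step 2: child() looks up count in enclosing scope and finds the parameter count = 93.
Step 3: result = 93

The answer is 93.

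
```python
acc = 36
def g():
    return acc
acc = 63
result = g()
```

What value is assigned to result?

Step 1: acc is first set to 36, then reassigned to 63.
Step 2: g() is called after the reassignment, so it looks up the current global acc = 63.
Step 3: result = 63

The answer is 63.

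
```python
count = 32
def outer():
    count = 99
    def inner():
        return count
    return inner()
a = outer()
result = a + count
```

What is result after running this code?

Step 1: outer() has local count = 99. inner() reads from enclosing.
Step 2: outer() returns 99. Global count = 32 unchanged.
Step 3: result = 99 + 32 = 131

The answer is 131.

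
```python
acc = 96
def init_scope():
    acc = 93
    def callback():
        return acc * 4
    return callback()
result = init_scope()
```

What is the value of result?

Step 1: init_scope() shadows global acc with acc = 93.
Step 2: callback() finds acc = 93 in enclosing scope, computes 93 * 4 = 372.
Step 3: result = 372

The answer is 372.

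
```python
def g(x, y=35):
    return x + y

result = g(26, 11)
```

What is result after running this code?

Step 1: g(26, 11) overrides default y with 11.
Step 2: Returns 26 + 11 = 37.
Step 3: result = 37

The answer is 37.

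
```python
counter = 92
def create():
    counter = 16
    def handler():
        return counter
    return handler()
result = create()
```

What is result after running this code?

Step 1: counter = 92 globally, but create() defines counter = 16 locally.
Step 2: handler() looks up counter. Not in local scope, so checks enclosing scope (create) and finds counter = 16.
Step 3: result = 16

The answer is 16.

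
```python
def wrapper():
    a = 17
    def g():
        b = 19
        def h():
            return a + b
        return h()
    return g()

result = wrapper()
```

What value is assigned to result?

Step 1: wrapper() defines a = 17. g() defines b = 19.
Step 2: h() accesses both from enclosing scopes: a = 17, b = 19.
Step 3: result = 17 + 19 = 36

The answer is 36.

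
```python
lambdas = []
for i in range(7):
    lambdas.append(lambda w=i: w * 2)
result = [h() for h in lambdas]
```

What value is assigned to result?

Step 1: Default arg w=i captures i at each iteration.
Step 2: lambdas[k] has w defaulting to k, returns k * 2.
Step 3: result = [0, 2, 4, 6, 8, 10, 12]

The answer is [0, 2, 4, 6, 8, 10, 12].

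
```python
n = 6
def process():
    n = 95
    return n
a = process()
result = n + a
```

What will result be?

Step 1: Global n = 6. process() returns local n = 95.
Step 2: a = 95. Global n still = 6.
Step 3: result = 6 + 95 = 101

The answer is 101.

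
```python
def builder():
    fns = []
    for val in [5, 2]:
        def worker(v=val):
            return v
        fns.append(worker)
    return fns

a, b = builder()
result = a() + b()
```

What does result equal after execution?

Step 1: Default argument v=val captures val at each iteration.
Step 2: a() returns 5 (captured at first iteration), b() returns 2 (captured at second).
Step 3: result = 5 + 2 = 7

The answer is 7.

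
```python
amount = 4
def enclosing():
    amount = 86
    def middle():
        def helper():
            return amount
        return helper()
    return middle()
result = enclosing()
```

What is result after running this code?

Step 1: enclosing() defines amount = 86. middle() and helper() have no local amount.
Step 2: helper() checks local (none), enclosing middle() (none), enclosing enclosing() and finds amount = 86.
Step 3: result = 86

The answer is 86.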